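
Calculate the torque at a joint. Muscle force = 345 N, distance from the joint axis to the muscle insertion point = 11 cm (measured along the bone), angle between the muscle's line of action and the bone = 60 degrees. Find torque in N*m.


Torque = F * d * sin(theta)   (moment arm = d*sin(theta))
d = 11 cm = 0.11 m
Torque = 345 * 0.11 * sin(60)
Torque = 32.87 N*m


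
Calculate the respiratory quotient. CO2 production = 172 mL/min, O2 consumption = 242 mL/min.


RQ = VCO2 / VO2
RQ = 172 / 242
RQ = 0.7107


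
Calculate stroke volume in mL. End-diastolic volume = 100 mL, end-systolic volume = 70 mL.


SV = EDV - ESV
SV = 100 - 70
SV = 30 mL


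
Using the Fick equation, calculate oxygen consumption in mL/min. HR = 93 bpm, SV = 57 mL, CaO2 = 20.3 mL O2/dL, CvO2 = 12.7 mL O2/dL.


CO = HR*SV = 93*57/1000 = 5.301 L/min
a-v O2 diff = 20.3 - 12.7 = 7.6 mL/dL
VO2 = CO * (CaO2-CvO2) * 10 dL/L
VO2 = 5.301 * 7.6 * 10
VO2 = 402.9 mL/min


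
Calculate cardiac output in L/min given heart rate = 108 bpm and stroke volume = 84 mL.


CO = HR * SV
CO = 108 * 84 / 1000
CO = 9.072 L/min


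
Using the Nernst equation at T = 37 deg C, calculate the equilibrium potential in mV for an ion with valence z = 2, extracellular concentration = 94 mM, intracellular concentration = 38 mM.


E = (RT/(zF)) * ln(C_out/C_in)
T = 37 + 273.15 = 310.15 K
E = (8.314 * 310.15 / (2 * 96485)) * ln(94/38)
E = 12.1 mV


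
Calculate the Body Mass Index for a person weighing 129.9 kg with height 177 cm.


BMI = weight / height^2
height = 177 cm = 1.77 m
BMI = 129.9 / 1.77^2
BMI = 41.46 kg/m^2


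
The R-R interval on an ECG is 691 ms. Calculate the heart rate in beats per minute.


HR = 60 / RR_interval(s)
RR = 691 ms = 0.691 s
HR = 60 / 0.691 = 86.83 bpm


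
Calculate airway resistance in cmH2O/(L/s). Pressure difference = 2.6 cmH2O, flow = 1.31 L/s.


R = dP / flow
R = 2.6 / 1.31
R = 1.985 cmH2O/(L/s)


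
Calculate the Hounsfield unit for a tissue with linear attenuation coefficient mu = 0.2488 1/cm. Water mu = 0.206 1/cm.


HU = ((mu_tissue - mu_water) / mu_water) * 1000
HU = ((0.2488 - 0.206) / 0.206) * 1000
HU = 207.8


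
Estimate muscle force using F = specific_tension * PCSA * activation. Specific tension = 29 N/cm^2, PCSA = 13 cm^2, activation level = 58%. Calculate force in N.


F = sigma * PCSA * activation
F = 29 * 13 * 0.58
F = 218.7 N


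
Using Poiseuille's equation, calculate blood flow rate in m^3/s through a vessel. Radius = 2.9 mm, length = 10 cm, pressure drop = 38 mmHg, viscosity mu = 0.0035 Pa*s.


Q = pi*r^4*dP / (8*mu*L)
r = 0.0029 m, L = 0.1 m
dP = 38 mmHg = 5066.236 Pa
Q = 4.0204e-04 m^3/s


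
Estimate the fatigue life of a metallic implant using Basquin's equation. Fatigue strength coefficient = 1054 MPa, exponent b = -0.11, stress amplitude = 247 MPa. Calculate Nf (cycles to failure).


sigma_a = sigma_f' * (2Nf)^b
2Nf = (sigma_a/sigma_f')^(1/b)
2Nf = (247/1054)^(1/-0.11)
2Nf = 535277.15
Nf = 2.676e+05


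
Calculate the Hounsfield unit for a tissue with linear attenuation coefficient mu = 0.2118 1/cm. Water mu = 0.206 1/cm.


HU = ((mu_tissue - mu_water) / mu_water) * 1000
HU = ((0.2118 - 0.206) / 0.206) * 1000
HU = 28.16


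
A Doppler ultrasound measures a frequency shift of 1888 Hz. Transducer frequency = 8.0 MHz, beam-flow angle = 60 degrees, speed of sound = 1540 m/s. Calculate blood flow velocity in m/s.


v = fd * c / (2 * f0 * cos(theta))
v = 1888 * 1540 / (2 * 8.0000e+06 * cos(60))
v = 0.3634 m/s


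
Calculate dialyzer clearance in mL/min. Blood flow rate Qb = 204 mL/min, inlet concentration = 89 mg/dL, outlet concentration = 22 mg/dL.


K = Qb * (Cb_in - Cb_out) / Cb_in
K = 204 * (89 - 22) / 89
K = 153.6 mL/min


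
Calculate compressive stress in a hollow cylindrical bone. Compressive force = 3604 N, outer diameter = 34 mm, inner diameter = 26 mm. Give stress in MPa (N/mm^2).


A = pi*(r_o^2 - r_i^2)
r_o = 17 mm, r_i = 13 mm
A = 376.991 mm^2
sigma = F/A = 3604 / 376.991
sigma = 9.56 MPa


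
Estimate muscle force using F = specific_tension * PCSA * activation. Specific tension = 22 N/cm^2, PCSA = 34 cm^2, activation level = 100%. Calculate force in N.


F = sigma * PCSA * activation
F = 22 * 34 * 1
F = 748 N


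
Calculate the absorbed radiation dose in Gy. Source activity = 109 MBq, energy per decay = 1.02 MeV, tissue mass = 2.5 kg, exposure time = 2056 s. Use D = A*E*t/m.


A = 109 MBq = 1.0900e+08 Bq
E = 1.02 MeV = 1.63404e-13 J
D = A*E*t/m = 1.0900e+08*1.63404e-13*2056/2.5
D = 0.01465 Gy


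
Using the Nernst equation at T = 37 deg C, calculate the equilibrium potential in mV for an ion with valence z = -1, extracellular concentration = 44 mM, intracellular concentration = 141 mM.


E = (RT/(zF)) * ln(C_out/C_in)
T = 37 + 273.15 = 310.15 K
E = (8.314 * 310.15 / (-1 * 96485)) * ln(44/141)
E = 31.12 mV


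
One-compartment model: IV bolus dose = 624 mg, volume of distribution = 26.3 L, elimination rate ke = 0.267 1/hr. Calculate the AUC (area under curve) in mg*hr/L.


C0 = Dose/Vd = 624/26.3 = 23.7262 mg/L
AUC = C0/ke = 23.7262/0.267
AUC = 88.86 mg*hr/L


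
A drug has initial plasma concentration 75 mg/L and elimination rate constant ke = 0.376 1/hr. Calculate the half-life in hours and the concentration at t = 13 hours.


t_half = ln(2) / ke = 0.693147 / 0.376 = 1.843 hr
C(t) = C0 * exp(-ke*t) = 75 * exp(-0.376*13)
C(13) = 0.5652 mg/L


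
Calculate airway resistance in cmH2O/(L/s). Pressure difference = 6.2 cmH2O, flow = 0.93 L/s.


R = dP / flow
R = 6.2 / 0.93
R = 6.667 cmH2O/(L/s)


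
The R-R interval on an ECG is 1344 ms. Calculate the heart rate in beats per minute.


HR = 60 / RR_interval(s)
RR = 1344 ms = 1.344 s
HR = 60 / 1.344 = 44.64 bpm


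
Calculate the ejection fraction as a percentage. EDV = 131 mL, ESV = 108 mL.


SV = EDV - ESV = 131 - 108 = 23 mL
EF = SV/EDV * 100 = 23/131 * 100
EF = 17.56%


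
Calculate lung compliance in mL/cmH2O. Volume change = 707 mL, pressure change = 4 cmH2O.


C = dV / dP
C = 707 / 4
C = 176.8 mL/cmH2O


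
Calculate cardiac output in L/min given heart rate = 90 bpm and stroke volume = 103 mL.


CO = HR * SV
CO = 90 * 103 / 1000
CO = 9.27 L/min


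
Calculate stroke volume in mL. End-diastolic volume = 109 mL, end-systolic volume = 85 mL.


SV = EDV - ESV
SV = 109 - 85
SV = 24 mL


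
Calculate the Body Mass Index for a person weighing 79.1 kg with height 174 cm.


BMI = weight / height^2
height = 174 cm = 1.74 m
BMI = 79.1 / 1.74^2
BMI = 26.13 kg/m^2


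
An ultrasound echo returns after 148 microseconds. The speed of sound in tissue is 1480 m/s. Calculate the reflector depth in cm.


depth = c * t / 2
t = 148 us = 1.4800e-04 s
depth = 1480 * 1.4800e-04 / 2
depth = 0.10952 m = 10.952 cm


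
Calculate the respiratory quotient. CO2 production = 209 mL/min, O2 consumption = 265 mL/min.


RQ = VCO2 / VO2
RQ = 209 / 265
RQ = 0.7887


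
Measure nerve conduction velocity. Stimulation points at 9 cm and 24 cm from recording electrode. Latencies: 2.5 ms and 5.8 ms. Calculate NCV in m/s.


Distance = (24 - 9) / 100 = 0.15 m
dt = (5.8 - 2.5) / 1000 = 0.0033 s
NCV = dist / dt = 45.45 m/s


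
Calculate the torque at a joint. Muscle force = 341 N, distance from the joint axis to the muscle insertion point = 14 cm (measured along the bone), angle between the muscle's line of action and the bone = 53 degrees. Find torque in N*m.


Torque = F * d * sin(theta)   (moment arm = d*sin(theta))
d = 14 cm = 0.14 m
Torque = 341 * 0.14 * sin(53)
Torque = 38.13 N*m


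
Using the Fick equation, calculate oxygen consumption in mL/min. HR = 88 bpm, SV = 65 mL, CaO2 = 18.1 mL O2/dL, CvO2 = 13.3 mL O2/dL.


CO = HR*SV = 88*65/1000 = 5.72 L/min
a-v O2 diff = 18.1 - 13.3 = 4.8 mL/dL
VO2 = CO * (CaO2-CvO2) * 10 dL/L
VO2 = 5.72 * 4.8 * 10
VO2 = 274.6 mL/min


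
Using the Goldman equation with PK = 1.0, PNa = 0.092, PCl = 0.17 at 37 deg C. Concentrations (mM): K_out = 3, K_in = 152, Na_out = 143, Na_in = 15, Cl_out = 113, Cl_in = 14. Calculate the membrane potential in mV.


Vm = (RT/F)*ln((PK*Ko + PNa*Nao + PCl*Cli)/(PK*Ki + PNa*Nai + PCl*Clo))
Numer = 18.536, Denom = 172.59
Vm = -59.63 mV


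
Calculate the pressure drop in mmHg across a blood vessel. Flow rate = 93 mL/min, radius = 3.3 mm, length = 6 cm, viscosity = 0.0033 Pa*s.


dP = 8*mu*L*Q / (pi*r^4)
Q = 93 mL/min = 1.55e-06 m^3/s
dP = 6.58994 Pa = 6.58994 / 133.322 mmHg = 0.04943 mmHg


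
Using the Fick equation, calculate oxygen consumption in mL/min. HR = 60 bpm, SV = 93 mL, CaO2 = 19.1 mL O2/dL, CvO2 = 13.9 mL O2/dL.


CO = HR*SV = 60*93/1000 = 5.58 L/min
a-v O2 diff = 19.1 - 13.9 = 5.2 mL/dL
VO2 = CO * (CaO2-CvO2) * 10 dL/L
VO2 = 5.58 * 5.2 * 10
VO2 = 290.2 mL/min


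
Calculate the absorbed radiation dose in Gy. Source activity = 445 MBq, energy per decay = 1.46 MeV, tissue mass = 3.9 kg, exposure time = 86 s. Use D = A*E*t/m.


A = 445 MBq = 4.4500e+08 Bq
E = 1.46 MeV = 2.33892e-13 J
D = A*E*t/m = 4.4500e+08*2.33892e-13*86/3.9
D = 0.002295 Gy


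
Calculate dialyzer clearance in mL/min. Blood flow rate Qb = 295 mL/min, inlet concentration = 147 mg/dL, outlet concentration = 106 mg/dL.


K = Qb * (Cb_in - Cb_out) / Cb_in
K = 295 * (147 - 106) / 147
K = 82.28 mL/min


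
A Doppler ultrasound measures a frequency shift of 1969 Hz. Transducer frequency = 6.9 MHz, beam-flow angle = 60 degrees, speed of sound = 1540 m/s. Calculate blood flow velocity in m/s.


v = fd * c / (2 * f0 * cos(theta))
v = 1969 * 1540 / (2 * 6.9000e+06 * cos(60))
v = 0.4395 m/s


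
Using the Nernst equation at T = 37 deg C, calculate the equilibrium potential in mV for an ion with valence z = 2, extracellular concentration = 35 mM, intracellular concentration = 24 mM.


E = (RT/(zF)) * ln(C_out/C_in)
T = 37 + 273.15 = 310.15 K
E = (8.314 * 310.15 / (2 * 96485)) * ln(35/24)
E = 5.042 mV


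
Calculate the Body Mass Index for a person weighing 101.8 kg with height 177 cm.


BMI = weight / height^2
height = 177 cm = 1.77 m
BMI = 101.8 / 1.77^2
BMI = 32.49 kg/m^2


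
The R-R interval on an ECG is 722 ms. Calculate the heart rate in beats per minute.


HR = 60 / RR_interval(s)
RR = 722 ms = 0.722 s
HR = 60 / 0.722 = 83.1 bpm


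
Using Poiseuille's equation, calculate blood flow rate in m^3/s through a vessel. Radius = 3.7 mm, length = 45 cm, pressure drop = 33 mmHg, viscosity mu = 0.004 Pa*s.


Q = pi*r^4*dP / (8*mu*L)
r = 0.0037 m, L = 0.45 m
dP = 33 mmHg = 4399.626 Pa
Q = 1.7989e-04 m^3/s


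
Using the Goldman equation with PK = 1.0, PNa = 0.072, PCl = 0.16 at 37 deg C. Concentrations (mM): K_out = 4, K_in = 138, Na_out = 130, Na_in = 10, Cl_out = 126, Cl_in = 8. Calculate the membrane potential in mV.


Vm = (RT/F)*ln((PK*Ko + PNa*Nao + PCl*Cli)/(PK*Ki + PNa*Nai + PCl*Clo))
Numer = 14.64, Denom = 158.88
Vm = -63.72 mV


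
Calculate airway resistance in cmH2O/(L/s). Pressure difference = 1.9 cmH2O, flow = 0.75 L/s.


R = dP / flow
R = 1.9 / 0.75
R = 2.533 cmH2O/(L/s)


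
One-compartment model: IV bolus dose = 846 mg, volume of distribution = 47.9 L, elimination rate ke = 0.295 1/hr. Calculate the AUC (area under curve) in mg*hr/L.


C0 = Dose/Vd = 846/47.9 = 17.6618 mg/L
AUC = C0/ke = 17.6618/0.295
AUC = 59.87 mg*hr/L


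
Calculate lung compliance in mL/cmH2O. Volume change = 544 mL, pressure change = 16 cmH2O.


C = dV / dP
C = 544 / 16
C = 34 mL/cmH2O


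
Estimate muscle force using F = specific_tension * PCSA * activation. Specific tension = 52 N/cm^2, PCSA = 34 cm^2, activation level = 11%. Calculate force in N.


F = sigma * PCSA * activation
F = 52 * 34 * 0.11
F = 194.5 N


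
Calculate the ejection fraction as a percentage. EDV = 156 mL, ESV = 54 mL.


SV = EDV - ESV = 156 - 54 = 102 mL
EF = SV/EDV * 100 = 102/156 * 100
EF = 65.38%


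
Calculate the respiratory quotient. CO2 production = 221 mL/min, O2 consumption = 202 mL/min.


RQ = VCO2 / VO2
RQ = 221 / 202
RQ = 1.094


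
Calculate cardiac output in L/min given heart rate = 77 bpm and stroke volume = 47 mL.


CO = HR * SV
CO = 77 * 47 / 1000
CO = 3.619 L/min


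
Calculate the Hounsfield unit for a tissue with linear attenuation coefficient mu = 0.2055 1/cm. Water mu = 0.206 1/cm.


HU = ((mu_tissue - mu_water) / mu_water) * 1000
HU = ((0.2055 - 0.206) / 0.206) * 1000
HU = -2.427


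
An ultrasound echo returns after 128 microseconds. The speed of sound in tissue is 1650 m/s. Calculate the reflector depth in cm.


depth = c * t / 2
t = 128 us = 1.2800e-04 s
depth = 1650 * 1.2800e-04 / 2
depth = 0.1056 m = 10.56 cm


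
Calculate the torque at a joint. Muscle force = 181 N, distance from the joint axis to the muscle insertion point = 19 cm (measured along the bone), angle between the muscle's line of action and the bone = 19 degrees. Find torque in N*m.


Torque = F * d * sin(theta)   (moment arm = d*sin(theta))
d = 19 cm = 0.19 m
Torque = 181 * 0.19 * sin(19)
Torque = 11.2 N*m


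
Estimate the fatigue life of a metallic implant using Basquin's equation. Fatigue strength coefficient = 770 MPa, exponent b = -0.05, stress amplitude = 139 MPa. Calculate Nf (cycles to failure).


sigma_a = sigma_f' * (2Nf)^b
2Nf = (sigma_a/sigma_f')^(1/b)
2Nf = (139/770)^(1/-0.05)
2Nf = 7.4048881e+14
Nf = 3.7024e+14


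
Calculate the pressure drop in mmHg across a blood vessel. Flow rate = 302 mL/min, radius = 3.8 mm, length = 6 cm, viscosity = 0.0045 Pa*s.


dP = 8*mu*L*Q / (pi*r^4)
Q = 302 mL/min = 5.03333e-06 m^3/s
dP = 16.5968 Pa = 16.5968 / 133.322 mmHg = 0.1245 mmHg


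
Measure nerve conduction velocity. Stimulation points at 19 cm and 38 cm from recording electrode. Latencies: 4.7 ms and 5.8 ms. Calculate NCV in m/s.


Distance = (38 - 19) / 100 = 0.19 m
dt = (5.8 - 4.7) / 1000 = 0.0011 s
NCV = dist / dt = 172.7 m/s


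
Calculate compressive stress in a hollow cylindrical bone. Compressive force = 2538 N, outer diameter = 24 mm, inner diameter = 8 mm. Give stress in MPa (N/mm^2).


A = pi*(r_o^2 - r_i^2)
r_o = 12 mm, r_i = 4 mm
A = 402.124 mm^2
sigma = F/A = 2538 / 402.124
sigma = 6.311 MPa


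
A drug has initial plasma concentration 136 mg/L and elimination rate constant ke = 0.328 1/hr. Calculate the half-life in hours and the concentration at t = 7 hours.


t_half = ln(2) / ke = 0.693147 / 0.328 = 2.113 hr
C(t) = C0 * exp(-ke*t) = 136 * exp(-0.328*7)
C(7) = 13.69 mg/L


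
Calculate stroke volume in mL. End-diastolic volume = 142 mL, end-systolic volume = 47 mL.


SV = EDV - ESV
SV = 142 - 47
SV = 95 mL


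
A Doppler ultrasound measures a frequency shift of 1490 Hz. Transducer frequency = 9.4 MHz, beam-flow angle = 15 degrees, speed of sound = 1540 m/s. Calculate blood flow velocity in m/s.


v = fd * c / (2 * f0 * cos(theta))
v = 1490 * 1540 / (2 * 9.4000e+06 * cos(15))
v = 0.1264 m/s


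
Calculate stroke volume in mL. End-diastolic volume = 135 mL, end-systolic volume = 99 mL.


SV = EDV - ESV
SV = 135 - 99
SV = 36 mL


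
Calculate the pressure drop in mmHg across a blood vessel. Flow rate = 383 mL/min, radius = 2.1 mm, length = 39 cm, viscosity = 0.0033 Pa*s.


dP = 8*mu*L*Q / (pi*r^4)
Q = 383 mL/min = 6.38333e-06 m^3/s
dP = 1075.69 Pa = 1075.69 / 133.322 mmHg = 8.068 mmHg


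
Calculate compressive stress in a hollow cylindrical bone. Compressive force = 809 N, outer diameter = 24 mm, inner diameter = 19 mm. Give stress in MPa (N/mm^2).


A = pi*(r_o^2 - r_i^2)
r_o = 12 mm, r_i = 9.5 mm
A = 168.861 mm^2
sigma = F/A = 809 / 168.861
sigma = 4.791 MPa


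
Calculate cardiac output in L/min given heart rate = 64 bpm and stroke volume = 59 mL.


CO = HR * SV
CO = 64 * 59 / 1000
CO = 3.776 L/min


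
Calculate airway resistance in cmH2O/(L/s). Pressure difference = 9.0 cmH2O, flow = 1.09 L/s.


R = dP / flow
R = 9.0 / 1.09
R = 8.257 cmH2O/(L/s)


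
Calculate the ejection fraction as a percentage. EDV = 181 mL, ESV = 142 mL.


SV = EDV - ESV = 181 - 142 = 39 mL
EF = SV/EDV * 100 = 39/181 * 100
EF = 21.55%


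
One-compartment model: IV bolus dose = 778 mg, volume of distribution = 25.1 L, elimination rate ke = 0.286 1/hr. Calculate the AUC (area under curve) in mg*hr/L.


C0 = Dose/Vd = 778/25.1 = 30.996 mg/L
AUC = C0/ke = 30.996/0.286
AUC = 108.4 mg*hr/L


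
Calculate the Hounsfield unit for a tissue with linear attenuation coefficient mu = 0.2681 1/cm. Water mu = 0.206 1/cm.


HU = ((mu_tissue - mu_water) / mu_water) * 1000
HU = ((0.2681 - 0.206) / 0.206) * 1000
HU = 301.5


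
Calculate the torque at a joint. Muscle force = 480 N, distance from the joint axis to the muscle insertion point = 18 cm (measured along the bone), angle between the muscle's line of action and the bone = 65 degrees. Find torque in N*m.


Torque = F * d * sin(theta)   (moment arm = d*sin(theta))
d = 18 cm = 0.18 m
Torque = 480 * 0.18 * sin(65)
Torque = 78.3 N*m


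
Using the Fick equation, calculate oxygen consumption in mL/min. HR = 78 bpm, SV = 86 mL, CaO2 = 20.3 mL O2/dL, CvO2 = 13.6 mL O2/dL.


CO = HR*SV = 78*86/1000 = 6.708 L/min
a-v O2 diff = 20.3 - 13.6 = 6.7 mL/dL
VO2 = CO * (CaO2-CvO2) * 10 dL/L
VO2 = 6.708 * 6.7 * 10
VO2 = 449.4 mL/min


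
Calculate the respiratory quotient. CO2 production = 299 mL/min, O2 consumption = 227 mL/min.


RQ = VCO2 / VO2
RQ = 299 / 227
RQ = 1.317


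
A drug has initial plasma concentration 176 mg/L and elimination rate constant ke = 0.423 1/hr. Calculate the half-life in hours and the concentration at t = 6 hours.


t_half = ln(2) / ke = 0.693147 / 0.423 = 1.639 hr
C(t) = C0 * exp(-ke*t) = 176 * exp(-0.423*6)
C(6) = 13.91 mg/L


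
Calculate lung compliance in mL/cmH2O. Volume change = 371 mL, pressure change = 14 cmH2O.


C = dV / dP
C = 371 / 14
C = 26.5 mL/cmH2O


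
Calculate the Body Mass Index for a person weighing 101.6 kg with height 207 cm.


BMI = weight / height^2
height = 207 cm = 2.07 m
BMI = 101.6 / 2.07^2
BMI = 23.71 kg/m^2


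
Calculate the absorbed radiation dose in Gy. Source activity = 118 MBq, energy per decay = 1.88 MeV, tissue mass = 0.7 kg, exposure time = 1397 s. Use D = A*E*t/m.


A = 118 MBq = 1.1800e+08 Bq
E = 1.88 MeV = 3.01176e-13 J
D = A*E*t/m = 1.1800e+08*3.01176e-13*1397/0.7
D = 0.07093 Gy


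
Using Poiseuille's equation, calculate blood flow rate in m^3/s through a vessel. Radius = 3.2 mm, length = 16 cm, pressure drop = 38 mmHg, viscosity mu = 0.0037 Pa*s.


Q = pi*r^4*dP / (8*mu*L)
r = 0.0032 m, L = 0.16 m
dP = 38 mmHg = 5066.236 Pa
Q = 3.5239e-04 m^3/s


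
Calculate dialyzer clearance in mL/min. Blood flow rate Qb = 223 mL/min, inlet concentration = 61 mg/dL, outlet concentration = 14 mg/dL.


K = Qb * (Cb_in - Cb_out) / Cb_in
K = 223 * (61 - 14) / 61
K = 171.8 mL/min


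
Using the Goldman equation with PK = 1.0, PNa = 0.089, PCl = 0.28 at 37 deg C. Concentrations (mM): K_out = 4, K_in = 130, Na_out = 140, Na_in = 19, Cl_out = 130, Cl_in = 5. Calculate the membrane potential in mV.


Vm = (RT/F)*ln((PK*Ko + PNa*Nao + PCl*Cli)/(PK*Ki + PNa*Nai + PCl*Clo))
Numer = 17.86, Denom = 168.091
Vm = -59.92 mV


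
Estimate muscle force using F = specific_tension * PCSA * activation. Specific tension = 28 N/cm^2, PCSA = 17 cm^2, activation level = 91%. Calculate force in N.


F = sigma * PCSA * activation
F = 28 * 17 * 0.91
F = 433.2 N


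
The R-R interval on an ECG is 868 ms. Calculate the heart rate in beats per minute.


HR = 60 / RR_interval(s)
RR = 868 ms = 0.868 s
HR = 60 / 0.868 = 69.12 bpm


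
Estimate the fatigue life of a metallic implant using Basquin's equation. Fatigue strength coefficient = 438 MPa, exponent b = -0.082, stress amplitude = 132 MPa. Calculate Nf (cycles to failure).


sigma_a = sigma_f' * (2Nf)^b
2Nf = (sigma_a/sigma_f')^(1/b)
2Nf = (132/438)^(1/-0.082)
2Nf = 2251340.6
Nf = 1.1257e+06


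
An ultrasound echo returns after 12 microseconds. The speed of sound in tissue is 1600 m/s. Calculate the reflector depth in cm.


depth = c * t / 2
t = 12 us = 1.2000e-05 s
depth = 1600 * 1.2000e-05 / 2
depth = 0.0096 m = 0.96 cm


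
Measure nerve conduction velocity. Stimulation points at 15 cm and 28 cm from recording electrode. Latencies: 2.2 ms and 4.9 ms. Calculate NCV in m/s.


Distance = (28 - 15) / 100 = 0.13 m
dt = (4.9 - 2.2) / 1000 = 0.0027 s
NCV = dist / dt = 48.15 m/s


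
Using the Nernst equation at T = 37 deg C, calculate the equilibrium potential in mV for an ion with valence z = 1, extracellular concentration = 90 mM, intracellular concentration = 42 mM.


E = (RT/(zF)) * ln(C_out/C_in)
T = 37 + 273.15 = 310.15 K
E = (8.314 * 310.15 / (1 * 96485)) * ln(90/42)
E = 20.37 mV


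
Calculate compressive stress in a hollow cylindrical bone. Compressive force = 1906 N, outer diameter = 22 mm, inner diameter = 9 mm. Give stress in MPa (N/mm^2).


A = pi*(r_o^2 - r_i^2)
r_o = 11 mm, r_i = 4.5 mm
A = 316.515 mm^2
sigma = F/A = 1906 / 316.515
sigma = 6.022 MPa


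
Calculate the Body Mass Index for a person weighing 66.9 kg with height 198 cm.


BMI = weight / height^2
height = 198 cm = 1.98 m
BMI = 66.9 / 1.98^2
BMI = 17.06 kg/m^2


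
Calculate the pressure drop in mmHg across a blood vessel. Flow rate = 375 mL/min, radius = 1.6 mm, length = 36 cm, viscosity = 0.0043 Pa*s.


dP = 8*mu*L*Q / (pi*r^4)
Q = 375 mL/min = 6.25e-06 m^3/s
dP = 3759.34 Pa = 3759.34 / 133.322 mmHg = 28.2 mmHg


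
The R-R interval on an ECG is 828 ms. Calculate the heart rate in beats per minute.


HR = 60 / RR_interval(s)
RR = 828 ms = 0.828 s
HR = 60 / 0.828 = 72.46 bpm


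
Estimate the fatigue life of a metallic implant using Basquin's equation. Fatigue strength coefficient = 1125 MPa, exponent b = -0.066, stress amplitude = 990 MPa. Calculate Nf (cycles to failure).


sigma_a = sigma_f' * (2Nf)^b
2Nf = (sigma_a/sigma_f')^(1/b)
2Nf = (990/1125)^(1/-0.066)
2Nf = 6.936999
Nf = 3.468


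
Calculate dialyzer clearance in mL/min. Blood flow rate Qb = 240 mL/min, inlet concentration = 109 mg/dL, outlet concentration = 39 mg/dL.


K = Qb * (Cb_in - Cb_out) / Cb_in
K = 240 * (109 - 39) / 109
K = 154.1 mL/min


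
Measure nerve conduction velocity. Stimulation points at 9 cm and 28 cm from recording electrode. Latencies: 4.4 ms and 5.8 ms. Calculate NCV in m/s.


Distance = (28 - 9) / 100 = 0.19 m
dt = (5.8 - 4.4) / 1000 = 0.0014 s
NCV = dist / dt = 135.7 m/s


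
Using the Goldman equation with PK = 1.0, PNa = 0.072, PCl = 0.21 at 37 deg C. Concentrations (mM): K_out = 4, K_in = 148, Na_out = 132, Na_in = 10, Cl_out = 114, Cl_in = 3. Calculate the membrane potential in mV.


Vm = (RT/F)*ln((PK*Ko + PNa*Nao + PCl*Cli)/(PK*Ki + PNa*Nai + PCl*Clo))
Numer = 14.134, Denom = 172.66
Vm = -66.89 mV


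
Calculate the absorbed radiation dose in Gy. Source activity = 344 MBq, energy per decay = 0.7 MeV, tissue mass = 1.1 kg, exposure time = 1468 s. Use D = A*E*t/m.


A = 344 MBq = 3.4400e+08 Bq
E = 0.7 MeV = 1.1214e-13 J
D = A*E*t/m = 3.4400e+08*1.1214e-13*1468/1.1
D = 0.05148 Gy


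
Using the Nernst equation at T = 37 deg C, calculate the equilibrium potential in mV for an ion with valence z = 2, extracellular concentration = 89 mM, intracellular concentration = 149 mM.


E = (RT/(zF)) * ln(C_out/C_in)
T = 37 + 273.15 = 310.15 K
E = (8.314 * 310.15 / (2 * 96485)) * ln(89/149)
E = -6.886 mV


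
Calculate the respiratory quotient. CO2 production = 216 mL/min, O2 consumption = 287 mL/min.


RQ = VCO2 / VO2
RQ = 216 / 287
RQ = 0.7526


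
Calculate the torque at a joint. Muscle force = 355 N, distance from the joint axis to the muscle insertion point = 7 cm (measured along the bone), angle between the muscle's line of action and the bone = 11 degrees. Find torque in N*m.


Torque = F * d * sin(theta)   (moment arm = d*sin(theta))
d = 7 cm = 0.07 m
Torque = 355 * 0.07 * sin(11)
Torque = 4.742 N*m


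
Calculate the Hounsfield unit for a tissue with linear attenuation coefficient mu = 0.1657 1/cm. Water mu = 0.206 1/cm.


HU = ((mu_tissue - mu_water) / mu_water) * 1000
HU = ((0.1657 - 0.206) / 0.206) * 1000
HU = -195.6


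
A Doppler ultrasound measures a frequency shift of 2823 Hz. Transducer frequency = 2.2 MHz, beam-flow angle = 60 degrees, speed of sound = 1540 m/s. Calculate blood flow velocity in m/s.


v = fd * c / (2 * f0 * cos(theta))
v = 2823 * 1540 / (2 * 2.2000e+06 * cos(60))
v = 1.976 m/s


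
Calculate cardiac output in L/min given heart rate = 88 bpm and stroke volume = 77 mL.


CO = HR * SV
CO = 88 * 77 / 1000
CO = 6.776 L/min


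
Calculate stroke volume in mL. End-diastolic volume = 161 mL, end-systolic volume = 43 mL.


SV = EDV - ESV
SV = 161 - 43
SV = 118 mL


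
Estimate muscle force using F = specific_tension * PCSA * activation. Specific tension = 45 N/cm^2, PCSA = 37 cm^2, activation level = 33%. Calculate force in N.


F = sigma * PCSA * activation
F = 45 * 37 * 0.33
F = 549.5 N


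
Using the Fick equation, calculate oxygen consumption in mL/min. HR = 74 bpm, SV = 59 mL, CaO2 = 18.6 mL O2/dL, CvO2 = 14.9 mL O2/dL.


CO = HR*SV = 74*59/1000 = 4.366 L/min
a-v O2 diff = 18.6 - 14.9 = 3.7 mL/dL
VO2 = CO * (CaO2-CvO2) * 10 dL/L
VO2 = 4.366 * 3.7 * 10
VO2 = 161.5 mL/min


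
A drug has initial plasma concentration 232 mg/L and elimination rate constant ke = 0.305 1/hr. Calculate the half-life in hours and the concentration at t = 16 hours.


t_half = ln(2) / ke = 0.693147 / 0.305 = 2.273 hr
C(t) = C0 * exp(-ke*t) = 232 * exp(-0.305*16)
C(16) = 1.763 mg/L


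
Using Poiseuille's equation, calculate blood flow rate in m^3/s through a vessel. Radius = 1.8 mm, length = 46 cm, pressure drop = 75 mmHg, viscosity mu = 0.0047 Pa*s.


Q = pi*r^4*dP / (8*mu*L)
r = 0.0018 m, L = 0.46 m
dP = 75 mmHg = 9999.15 Pa
Q = 1.9066e-05 m^3/s


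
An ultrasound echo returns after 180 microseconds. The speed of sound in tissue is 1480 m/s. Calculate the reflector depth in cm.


depth = c * t / 2
t = 180 us = 1.8000e-04 s
depth = 1480 * 1.8000e-04 / 2
depth = 0.1332 m = 13.32 cm


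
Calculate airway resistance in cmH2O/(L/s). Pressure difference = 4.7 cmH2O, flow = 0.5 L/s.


R = dP / flow
R = 4.7 / 0.5
R = 9.4 cmH2O/(L/s)


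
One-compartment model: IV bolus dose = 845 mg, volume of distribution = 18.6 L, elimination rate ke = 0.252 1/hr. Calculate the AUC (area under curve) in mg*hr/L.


C0 = Dose/Vd = 845/18.6 = 45.4301 mg/L
AUC = C0/ke = 45.4301/0.252
AUC = 180.3 mg*hr/L


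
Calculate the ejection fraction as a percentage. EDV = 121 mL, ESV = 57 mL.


SV = EDV - ESV = 121 - 57 = 64 mL
EF = SV/EDV * 100 = 64/121 * 100
EF = 52.89%


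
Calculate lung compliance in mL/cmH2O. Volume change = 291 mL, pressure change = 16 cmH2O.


C = dV / dP
C = 291 / 16
C = 18.19 mL/cmH2O


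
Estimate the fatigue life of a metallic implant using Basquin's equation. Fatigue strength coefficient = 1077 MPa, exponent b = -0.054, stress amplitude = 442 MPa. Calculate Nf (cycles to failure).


sigma_a = sigma_f' * (2Nf)^b
2Nf = (sigma_a/sigma_f')^(1/b)
2Nf = (442/1077)^(1/-0.054)
2Nf = 14549276
Nf = 7.2746e+06


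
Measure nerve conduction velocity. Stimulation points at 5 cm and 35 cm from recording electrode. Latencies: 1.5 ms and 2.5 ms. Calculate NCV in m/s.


Distance = (35 - 5) / 100 = 0.3 m
dt = (2.5 - 1.5) / 1000 = 0.001 s
NCV = dist / dt = 300 m/s


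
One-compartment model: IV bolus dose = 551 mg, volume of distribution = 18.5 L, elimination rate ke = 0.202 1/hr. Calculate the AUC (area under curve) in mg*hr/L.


C0 = Dose/Vd = 551/18.5 = 29.7838 mg/L
AUC = C0/ke = 29.7838/0.202
AUC = 147.4 mg*hr/L


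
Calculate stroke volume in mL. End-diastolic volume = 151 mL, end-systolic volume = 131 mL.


SV = EDV - ESV
SV = 151 - 131
SV = 20 mL


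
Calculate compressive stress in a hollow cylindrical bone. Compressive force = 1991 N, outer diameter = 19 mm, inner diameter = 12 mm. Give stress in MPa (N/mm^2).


A = pi*(r_o^2 - r_i^2)
r_o = 9.5 mm, r_i = 6 mm
A = 170.431 mm^2
sigma = F/A = 1991 / 170.431
sigma = 11.68 MPa


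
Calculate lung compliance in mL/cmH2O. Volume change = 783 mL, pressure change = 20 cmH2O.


C = dV / dP
C = 783 / 20
C = 39.15 mL/cmH2O


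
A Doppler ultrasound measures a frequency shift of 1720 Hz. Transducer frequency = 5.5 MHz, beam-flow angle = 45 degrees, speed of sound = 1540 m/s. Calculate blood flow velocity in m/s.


v = fd * c / (2 * f0 * cos(theta))
v = 1720 * 1540 / (2 * 5.5000e+06 * cos(45))
v = 0.3405 m/s


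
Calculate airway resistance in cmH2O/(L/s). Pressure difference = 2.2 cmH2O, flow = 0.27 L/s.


R = dP / flow
R = 2.2 / 0.27
R = 8.148 cmH2O/(L/s)


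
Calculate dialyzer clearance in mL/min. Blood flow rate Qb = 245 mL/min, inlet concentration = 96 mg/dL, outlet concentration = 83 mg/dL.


K = Qb * (Cb_in - Cb_out) / Cb_in
K = 245 * (96 - 83) / 96
K = 33.18 mL/min


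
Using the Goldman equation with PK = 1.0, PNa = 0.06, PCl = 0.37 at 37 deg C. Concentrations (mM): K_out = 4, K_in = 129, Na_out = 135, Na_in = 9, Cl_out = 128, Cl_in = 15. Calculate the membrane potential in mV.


Vm = (RT/F)*ln((PK*Ko + PNa*Nao + PCl*Cli)/(PK*Ki + PNa*Nai + PCl*Clo))
Numer = 17.65, Denom = 176.9
Vm = -61.6 mV


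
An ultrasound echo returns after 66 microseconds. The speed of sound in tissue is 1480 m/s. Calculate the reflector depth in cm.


depth = c * t / 2
t = 66 us = 6.6000e-05 s
depth = 1480 * 6.6000e-05 / 2
depth = 0.04884 m = 4.884 cm


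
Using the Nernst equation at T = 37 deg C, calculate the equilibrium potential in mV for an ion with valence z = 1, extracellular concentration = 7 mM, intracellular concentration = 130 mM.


E = (RT/(zF)) * ln(C_out/C_in)
T = 37 + 273.15 = 310.15 K
E = (8.314 * 310.15 / (1 * 96485)) * ln(7/130)
E = -78.08 mV


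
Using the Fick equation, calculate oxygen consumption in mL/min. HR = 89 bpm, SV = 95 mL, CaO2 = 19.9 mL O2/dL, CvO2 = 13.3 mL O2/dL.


CO = HR*SV = 89*95/1000 = 8.455 L/min
a-v O2 diff = 19.9 - 13.3 = 6.6 mL/dL
VO2 = CO * (CaO2-CvO2) * 10 dL/L
VO2 = 8.455 * 6.6 * 10
VO2 = 558 mL/min


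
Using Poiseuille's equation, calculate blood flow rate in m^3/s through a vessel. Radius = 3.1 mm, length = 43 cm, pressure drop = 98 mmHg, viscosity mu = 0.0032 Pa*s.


Q = pi*r^4*dP / (8*mu*L)
r = 0.0031 m, L = 0.43 m
dP = 98 mmHg = 13065.556 Pa
Q = 3.4436e-04 m^3/s


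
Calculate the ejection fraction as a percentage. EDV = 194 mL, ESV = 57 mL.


SV = EDV - ESV = 194 - 57 = 137 mL
EF = SV/EDV * 100 = 137/194 * 100
EF = 70.62%


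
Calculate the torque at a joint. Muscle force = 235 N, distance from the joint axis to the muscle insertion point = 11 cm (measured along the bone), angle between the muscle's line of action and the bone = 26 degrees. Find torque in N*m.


Torque = F * d * sin(theta)   (moment arm = d*sin(theta))
d = 11 cm = 0.11 m
Torque = 235 * 0.11 * sin(26)
Torque = 11.33 N*m


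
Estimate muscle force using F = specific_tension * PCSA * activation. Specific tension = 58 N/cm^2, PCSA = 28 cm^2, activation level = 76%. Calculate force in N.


F = sigma * PCSA * activation
F = 58 * 28 * 0.76
F = 1234 N


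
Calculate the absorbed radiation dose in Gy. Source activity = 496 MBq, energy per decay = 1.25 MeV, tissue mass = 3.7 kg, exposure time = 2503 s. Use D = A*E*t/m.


A = 496 MBq = 4.9600e+08 Bq
E = 1.25 MeV = 2.0025e-13 J
D = A*E*t/m = 4.9600e+08*2.0025e-13*2503/3.7
D = 0.06719 Gy


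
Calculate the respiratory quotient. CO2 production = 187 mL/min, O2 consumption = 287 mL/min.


RQ = VCO2 / VO2
RQ = 187 / 287
RQ = 0.6516


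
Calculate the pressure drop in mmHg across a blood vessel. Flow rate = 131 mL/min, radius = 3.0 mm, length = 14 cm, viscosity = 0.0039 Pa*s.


dP = 8*mu*L*Q / (pi*r^4)
Q = 131 mL/min = 2.18333e-06 m^3/s
dP = 37.4772 Pa = 37.4772 / 133.322 mmHg = 0.2811 mmHg


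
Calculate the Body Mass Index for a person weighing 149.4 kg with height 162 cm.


BMI = weight / height^2
height = 162 cm = 1.62 m
BMI = 149.4 / 1.62^2
BMI = 56.93 kg/m^2


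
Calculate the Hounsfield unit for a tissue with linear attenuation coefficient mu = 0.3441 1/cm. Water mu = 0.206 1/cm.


HU = ((mu_tissue - mu_water) / mu_water) * 1000
HU = ((0.3441 - 0.206) / 0.206) * 1000
HU = 670.4


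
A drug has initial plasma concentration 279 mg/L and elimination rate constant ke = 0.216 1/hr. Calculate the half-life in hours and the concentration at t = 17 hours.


t_half = ln(2) / ke = 0.693147 / 0.216 = 3.209 hr
C(t) = C0 * exp(-ke*t) = 279 * exp(-0.216*17)
C(17) = 7.094 mg/L


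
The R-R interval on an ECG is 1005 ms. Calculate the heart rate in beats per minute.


HR = 60 / RR_interval(s)
RR = 1005 ms = 1.005 s
HR = 60 / 1.005 = 59.7 bpm


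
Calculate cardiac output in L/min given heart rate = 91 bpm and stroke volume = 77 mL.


CO = HR * SV
CO = 91 * 77 / 1000
CO = 7.007 L/min


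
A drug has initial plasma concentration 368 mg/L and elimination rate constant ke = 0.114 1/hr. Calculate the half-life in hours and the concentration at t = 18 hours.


t_half = ln(2) / ke = 0.693147 / 0.114 = 6.08 hr
C(t) = C0 * exp(-ke*t) = 368 * exp(-0.114*18)
C(18) = 47.28 mg/L


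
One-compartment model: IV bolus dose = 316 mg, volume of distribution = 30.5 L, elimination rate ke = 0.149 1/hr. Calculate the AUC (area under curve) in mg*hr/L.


C0 = Dose/Vd = 316/30.5 = 10.3607 mg/L
AUC = C0/ke = 10.3607/0.149
AUC = 69.53 mg*hr/L


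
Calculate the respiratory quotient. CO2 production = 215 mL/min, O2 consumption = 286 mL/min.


RQ = VCO2 / VO2
RQ = 215 / 286
RQ = 0.7517


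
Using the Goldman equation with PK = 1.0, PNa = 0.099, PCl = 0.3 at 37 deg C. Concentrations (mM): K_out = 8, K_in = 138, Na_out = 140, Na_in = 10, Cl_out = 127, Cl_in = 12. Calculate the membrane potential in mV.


Vm = (RT/F)*ln((PK*Ko + PNa*Nao + PCl*Cli)/(PK*Ki + PNa*Nai + PCl*Clo))
Numer = 25.46, Denom = 177.09
Vm = -51.83 mV


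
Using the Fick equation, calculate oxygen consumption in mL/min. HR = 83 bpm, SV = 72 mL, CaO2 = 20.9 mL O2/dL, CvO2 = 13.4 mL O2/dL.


CO = HR*SV = 83*72/1000 = 5.976 L/min
a-v O2 diff = 20.9 - 13.4 = 7.5 mL/dL
VO2 = CO * (CaO2-CvO2) * 10 dL/L
VO2 = 5.976 * 7.5 * 10
VO2 = 448.2 mL/min


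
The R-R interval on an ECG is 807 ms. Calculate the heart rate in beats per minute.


HR = 60 / RR_interval(s)
RR = 807 ms = 0.807 s
HR = 60 / 0.807 = 74.35 bpm


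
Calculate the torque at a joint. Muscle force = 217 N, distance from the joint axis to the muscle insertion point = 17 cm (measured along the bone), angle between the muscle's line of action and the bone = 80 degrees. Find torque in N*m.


Torque = F * d * sin(theta)   (moment arm = d*sin(theta))
d = 17 cm = 0.17 m
Torque = 217 * 0.17 * sin(80)
Torque = 36.33 N*m


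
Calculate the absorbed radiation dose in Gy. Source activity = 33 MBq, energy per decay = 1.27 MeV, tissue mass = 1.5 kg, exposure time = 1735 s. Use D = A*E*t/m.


A = 33 MBq = 3.3000e+07 Bq
E = 1.27 MeV = 2.03454e-13 J
D = A*E*t/m = 3.3000e+07*2.03454e-13*1735/1.5
D = 0.007766 Gy


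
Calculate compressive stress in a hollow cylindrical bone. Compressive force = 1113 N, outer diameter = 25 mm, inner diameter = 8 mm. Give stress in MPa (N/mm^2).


A = pi*(r_o^2 - r_i^2)
r_o = 12.5 mm, r_i = 4 mm
A = 440.608 mm^2
sigma = F/A = 1113 / 440.608
sigma = 2.526 MPa


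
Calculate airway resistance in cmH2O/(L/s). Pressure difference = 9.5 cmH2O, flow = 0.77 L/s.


R = dP / flow
R = 9.5 / 0.77
R = 12.34 cmH2O/(L/s)


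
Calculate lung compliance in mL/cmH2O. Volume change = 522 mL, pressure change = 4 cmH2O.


C = dV / dP
C = 522 / 4
C = 130.5 mL/cmH2O


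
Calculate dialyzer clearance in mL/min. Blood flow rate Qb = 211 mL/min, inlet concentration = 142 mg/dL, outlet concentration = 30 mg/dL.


K = Qb * (Cb_in - Cb_out) / Cb_in
K = 211 * (142 - 30) / 142
K = 166.4 mL/min


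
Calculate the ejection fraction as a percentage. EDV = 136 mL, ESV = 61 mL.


SV = EDV - ESV = 136 - 61 = 75 mL
EF = SV/EDV * 100 = 75/136 * 100
EF = 55.15%


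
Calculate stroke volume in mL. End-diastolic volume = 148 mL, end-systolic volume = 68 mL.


SV = EDV - ESV
SV = 148 - 68
SV = 80 mL


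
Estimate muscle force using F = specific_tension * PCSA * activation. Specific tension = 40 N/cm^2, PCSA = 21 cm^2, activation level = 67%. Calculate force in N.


F = sigma * PCSA * activation
F = 40 * 21 * 0.67
F = 562.8 N


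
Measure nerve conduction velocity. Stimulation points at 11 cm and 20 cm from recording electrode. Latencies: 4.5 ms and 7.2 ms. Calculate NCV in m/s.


Distance = (20 - 11) / 100 = 0.09 m
dt = (7.2 - 4.5) / 1000 = 0.0027 s
NCV = dist / dt = 33.33 m/s


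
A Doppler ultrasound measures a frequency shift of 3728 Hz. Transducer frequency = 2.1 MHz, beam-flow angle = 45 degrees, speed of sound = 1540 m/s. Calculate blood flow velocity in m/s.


v = fd * c / (2 * f0 * cos(theta))
v = 3728 * 1540 / (2 * 2.1000e+06 * cos(45))
v = 1.933 m/s


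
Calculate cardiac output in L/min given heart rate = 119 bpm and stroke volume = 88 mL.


CO = HR * SV
CO = 119 * 88 / 1000
CO = 10.47 L/min


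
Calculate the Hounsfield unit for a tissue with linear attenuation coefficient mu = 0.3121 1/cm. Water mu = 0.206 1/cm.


HU = ((mu_tissue - mu_water) / mu_water) * 1000
HU = ((0.3121 - 0.206) / 0.206) * 1000
HU = 515


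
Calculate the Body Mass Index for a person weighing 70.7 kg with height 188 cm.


BMI = weight / height^2
height = 188 cm = 1.88 m
BMI = 70.7 / 1.88^2
BMI = 20 kg/m^2


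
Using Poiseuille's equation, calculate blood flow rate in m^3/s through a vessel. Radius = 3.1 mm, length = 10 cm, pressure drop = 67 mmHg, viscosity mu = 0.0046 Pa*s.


Q = pi*r^4*dP / (8*mu*L)
r = 0.0031 m, L = 0.1 m
dP = 67 mmHg = 8932.574 Pa
Q = 7.0425e-04 m^3/s


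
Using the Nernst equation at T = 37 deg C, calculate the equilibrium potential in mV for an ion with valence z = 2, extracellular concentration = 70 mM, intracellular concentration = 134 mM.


E = (RT/(zF)) * ln(C_out/C_in)
T = 37 + 273.15 = 310.15 K
E = (8.314 * 310.15 / (2 * 96485)) * ln(70/134)
E = -8.677 mV


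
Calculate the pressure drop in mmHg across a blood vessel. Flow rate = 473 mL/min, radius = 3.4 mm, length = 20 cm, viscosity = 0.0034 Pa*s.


dP = 8*mu*L*Q / (pi*r^4)
Q = 473 mL/min = 7.88333e-06 m^3/s
dP = 102.151 Pa = 102.151 / 133.322 mmHg = 0.7662 mmHg


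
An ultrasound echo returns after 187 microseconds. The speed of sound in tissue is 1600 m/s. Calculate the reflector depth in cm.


depth = c * t / 2
t = 187 us = 1.8700e-04 s
depth = 1600 * 1.8700e-04 / 2
depth = 0.1496 m = 14.96 cm


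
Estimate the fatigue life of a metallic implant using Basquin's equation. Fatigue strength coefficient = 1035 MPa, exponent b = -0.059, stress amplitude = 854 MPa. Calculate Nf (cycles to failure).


sigma_a = sigma_f' * (2Nf)^b
2Nf = (sigma_a/sigma_f')^(1/b)
2Nf = (854/1035)^(1/-0.059)
2Nf = 25.999038
Nf = 13


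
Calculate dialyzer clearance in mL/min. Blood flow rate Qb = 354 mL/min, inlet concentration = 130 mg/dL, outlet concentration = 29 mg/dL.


K = Qb * (Cb_in - Cb_out) / Cb_in
K = 354 * (130 - 29) / 130
K = 275 mL/min


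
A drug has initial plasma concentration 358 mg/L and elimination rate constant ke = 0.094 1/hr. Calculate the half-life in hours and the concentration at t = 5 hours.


t_half = ln(2) / ke = 0.693147 / 0.094 = 7.374 hr
C(t) = C0 * exp(-ke*t) = 358 * exp(-0.094*5)
C(5) = 223.8 mg/L


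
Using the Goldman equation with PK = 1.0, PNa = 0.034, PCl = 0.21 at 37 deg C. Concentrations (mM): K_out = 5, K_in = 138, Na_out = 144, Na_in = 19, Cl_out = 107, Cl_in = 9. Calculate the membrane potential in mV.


Vm = (RT/F)*ln((PK*Ko + PNa*Nao + PCl*Cli)/(PK*Ki + PNa*Nai + PCl*Clo))
Numer = 11.786, Denom = 161.116
Vm = -69.89 mV
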